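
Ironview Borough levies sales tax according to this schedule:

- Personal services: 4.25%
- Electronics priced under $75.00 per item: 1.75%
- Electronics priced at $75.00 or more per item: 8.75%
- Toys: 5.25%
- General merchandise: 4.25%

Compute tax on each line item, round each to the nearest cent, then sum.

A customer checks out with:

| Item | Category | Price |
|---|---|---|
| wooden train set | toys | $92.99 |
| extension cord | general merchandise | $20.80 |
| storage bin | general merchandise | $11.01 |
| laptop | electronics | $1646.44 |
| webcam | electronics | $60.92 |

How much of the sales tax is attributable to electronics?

Laptop $1646.44: electronics, $75.00 or more → 8.75% → $144.06
Webcam $60.92: electronics, under $75.00 → 1.75% → $1.07
Tax on electronics = $144.06 + $1.07 = $145.13

$145.13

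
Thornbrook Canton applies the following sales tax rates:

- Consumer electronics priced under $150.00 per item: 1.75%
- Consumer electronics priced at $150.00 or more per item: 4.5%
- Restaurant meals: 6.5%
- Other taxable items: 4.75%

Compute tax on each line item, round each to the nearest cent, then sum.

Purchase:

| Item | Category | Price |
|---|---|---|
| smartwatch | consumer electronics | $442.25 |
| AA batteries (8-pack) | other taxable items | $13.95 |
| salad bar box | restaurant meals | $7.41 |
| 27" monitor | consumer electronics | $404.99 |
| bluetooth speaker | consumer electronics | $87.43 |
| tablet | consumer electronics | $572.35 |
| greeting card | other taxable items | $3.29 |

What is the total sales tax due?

$66.71

Smartwatch $442.25: consumer electronics, $150.00 or more → 4.5% → $19.90
AA batteries (8-pack) $13.95: other taxable items → 4.75% → $0.66
Salad bar box $7.41: restaurant meals → 6.5% → $0.48
27" monitor $404.99: consumer electronics, $150.00 or more → 4.5% → $18.22
Bluetooth speaker $87.43: consumer electronics, under $150.00 → 1.75% → $1.53
Tablet $572.35: consumer electronics, $150.00 or more → 4.5% → $25.76
Greeting card $3.29: other taxable items → 4.75% → $0.16
Total tax = $19.90 + $0.66 + $0.48 + $18.22 + $1.53 + $25.76 + $0.16 = $66.71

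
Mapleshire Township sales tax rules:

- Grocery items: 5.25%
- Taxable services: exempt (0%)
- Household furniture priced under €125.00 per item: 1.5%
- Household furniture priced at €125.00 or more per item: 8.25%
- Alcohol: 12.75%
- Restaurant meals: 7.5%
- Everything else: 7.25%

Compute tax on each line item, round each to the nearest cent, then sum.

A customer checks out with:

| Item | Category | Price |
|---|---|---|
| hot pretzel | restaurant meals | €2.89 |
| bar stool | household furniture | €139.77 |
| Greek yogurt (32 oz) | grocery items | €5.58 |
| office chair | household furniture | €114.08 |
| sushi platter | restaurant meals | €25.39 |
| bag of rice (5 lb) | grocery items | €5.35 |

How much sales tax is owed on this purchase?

Hot pretzel €2.89: restaurant meals → 7.5% → €0.22
Bar stool €139.77: household furniture, €125.00 or more → 8.25% → €11.53
Greek yogurt (32 oz) €5.58: grocery items → 5.25% → €0.29
Office chair €114.08: household furniture, under €125.00 → 1.5% → €1.71
Sushi platter €25.39: restaurant meals → 7.5% → €1.90
Bag of rice (5 lb) €5.35: grocery items → 5.25% → €0.28
Total tax = €0.22 + €11.53 + €0.29 + €1.71 + €1.90 + €0.28 = €15.93

€15.93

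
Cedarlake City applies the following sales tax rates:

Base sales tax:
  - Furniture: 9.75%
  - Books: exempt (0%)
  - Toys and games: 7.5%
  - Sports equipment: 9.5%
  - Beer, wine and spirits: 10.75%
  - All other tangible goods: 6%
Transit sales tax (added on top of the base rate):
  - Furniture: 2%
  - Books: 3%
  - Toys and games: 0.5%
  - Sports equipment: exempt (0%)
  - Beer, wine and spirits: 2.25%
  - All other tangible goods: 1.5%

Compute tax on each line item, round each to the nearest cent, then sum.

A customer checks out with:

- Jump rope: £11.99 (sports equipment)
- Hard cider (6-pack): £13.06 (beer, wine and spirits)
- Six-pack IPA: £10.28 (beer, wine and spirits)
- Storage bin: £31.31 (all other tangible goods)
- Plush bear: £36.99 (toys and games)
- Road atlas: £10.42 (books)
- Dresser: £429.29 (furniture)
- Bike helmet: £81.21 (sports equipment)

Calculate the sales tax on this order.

Jump rope £11.99: sports equipment → 9.5% + 0% transit = 9.5% → £1.14
Hard cider (6-pack) £13.06: beer, wine and spirits → 10.75% + 2.25% transit = 13% → £1.70
Six-pack IPA £10.28: beer, wine and spirits → 10.75% + 2.25% transit = 13% → £1.34
Storage bin £31.31: all other tangible goods → 6% + 1.5% transit = 7.5% → £2.35
Plush bear £36.99: toys and games → 7.5% + 0.5% transit = 8% → £2.96
Road atlas £10.42: books → 0% + 3% transit = 3% → £0.31
Dresser £429.29: furniture → 9.75% + 2% transit = 11.75% → £50.44
Bike helmet £81.21: sports equipment → 9.5% + 0% transit = 9.5% → £7.71
Total tax = £1.14 + £1.70 + £1.34 + £2.35 + £2.96 + £0.31 + £50.44 + £7.71 = £67.95

£67.95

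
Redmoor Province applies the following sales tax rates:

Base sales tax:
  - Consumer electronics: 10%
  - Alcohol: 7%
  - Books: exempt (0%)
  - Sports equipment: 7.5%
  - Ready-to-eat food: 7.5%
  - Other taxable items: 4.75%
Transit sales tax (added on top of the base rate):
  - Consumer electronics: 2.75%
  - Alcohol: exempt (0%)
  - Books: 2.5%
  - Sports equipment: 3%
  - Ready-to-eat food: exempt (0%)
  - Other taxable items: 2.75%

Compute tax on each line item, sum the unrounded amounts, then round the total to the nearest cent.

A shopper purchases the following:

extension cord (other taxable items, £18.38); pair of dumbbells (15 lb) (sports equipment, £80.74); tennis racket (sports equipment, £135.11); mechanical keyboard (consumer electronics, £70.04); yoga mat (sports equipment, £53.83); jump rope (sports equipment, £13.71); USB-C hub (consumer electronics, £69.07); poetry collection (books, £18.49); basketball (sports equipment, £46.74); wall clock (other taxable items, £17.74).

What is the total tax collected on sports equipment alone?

Pair of dumbbells (15 lb) £80.74: sports equipment → 7.5% + 3% transit = 10.5% → £8.4777
Tennis racket £135.11: sports equipment → 7.5% + 3% transit = 10.5% → £14.18655
Yoga mat £53.83: sports equipment → 7.5% + 3% transit = 10.5% → £5.65215
Jump rope £13.71: sports equipment → 7.5% + 3% transit = 10.5% → £1.43955
Basketball £46.74: sports equipment → 7.5% + 3% transit = 10.5% → £4.9077
Tax on sports equipment: unrounded sum = £34.66365 → £34.66

£34.66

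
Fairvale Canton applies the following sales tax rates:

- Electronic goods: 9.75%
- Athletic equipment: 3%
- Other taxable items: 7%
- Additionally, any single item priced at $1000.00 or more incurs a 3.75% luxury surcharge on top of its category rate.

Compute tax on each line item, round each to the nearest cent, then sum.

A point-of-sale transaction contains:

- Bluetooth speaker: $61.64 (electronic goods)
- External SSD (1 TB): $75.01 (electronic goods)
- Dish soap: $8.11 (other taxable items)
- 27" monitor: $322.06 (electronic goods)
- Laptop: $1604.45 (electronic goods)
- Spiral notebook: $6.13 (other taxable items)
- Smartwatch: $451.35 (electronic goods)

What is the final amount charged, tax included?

$2835.08

Bluetooth speaker $61.64: electronic goods → 9.75% → $6.01
External SSD (1 TB) $75.01: electronic goods → 9.75% → $7.31
Dish soap $8.11: other taxable items → 7% → $0.57
27" monitor $322.06: electronic goods → 9.75% → $31.40
Laptop $1604.45: electronic goods → 9.75% + 3.75% surcharge = 13.5% → $216.60
Spiral notebook $6.13: other taxable items → 7% → $0.43
Smartwatch $451.35: electronic goods → 9.75% → $44.01
Subtotal = $2528.75; tax = $306.33; total due = $2835.08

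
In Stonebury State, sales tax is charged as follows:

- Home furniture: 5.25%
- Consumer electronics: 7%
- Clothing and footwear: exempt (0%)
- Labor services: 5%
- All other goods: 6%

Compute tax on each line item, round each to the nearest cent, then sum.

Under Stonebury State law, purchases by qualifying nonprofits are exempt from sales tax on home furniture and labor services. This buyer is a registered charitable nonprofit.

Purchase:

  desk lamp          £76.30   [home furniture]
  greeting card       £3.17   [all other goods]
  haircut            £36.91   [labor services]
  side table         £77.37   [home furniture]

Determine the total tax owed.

Desk lamp £76.30: home furniture, buyer-exempt → 0% → £0.00
Greeting card £3.17: all other goods → 6% → £0.19
Haircut £36.91: labor services, buyer-exempt → 0% → £0.00
Side table £77.37: home furniture, buyer-exempt → 0% → £0.00
Total tax = £0.19

£0.19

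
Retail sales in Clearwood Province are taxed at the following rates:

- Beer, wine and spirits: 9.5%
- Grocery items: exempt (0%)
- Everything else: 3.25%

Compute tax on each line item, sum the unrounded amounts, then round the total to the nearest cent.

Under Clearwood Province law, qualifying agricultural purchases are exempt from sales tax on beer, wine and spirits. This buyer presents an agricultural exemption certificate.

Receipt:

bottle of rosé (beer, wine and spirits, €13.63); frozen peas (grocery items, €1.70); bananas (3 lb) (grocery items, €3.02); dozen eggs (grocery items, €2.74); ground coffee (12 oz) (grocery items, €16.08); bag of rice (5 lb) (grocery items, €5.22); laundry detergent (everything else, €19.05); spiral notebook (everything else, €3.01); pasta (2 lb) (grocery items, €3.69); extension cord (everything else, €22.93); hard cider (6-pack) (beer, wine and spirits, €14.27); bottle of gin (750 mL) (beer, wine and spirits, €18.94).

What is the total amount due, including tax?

Bottle of rosé €13.63: beer, wine and spirits, buyer-exempt → 0% → €0.00
Frozen peas €1.70: grocery items → 0% → €0.00
Bananas (3 lb) €3.02: grocery items → 0% → €0.00
Dozen eggs €2.74: grocery items → 0% → €0.00
Ground coffee (12 oz) €16.08: grocery items → 0% → €0.00
Bag of rice (5 lb) €5.22: grocery items → 0% → €0.00
Laundry detergent €19.05: everything else → 3.25% → €0.619125
Spiral notebook €3.01: everything else → 3.25% → €0.097825
Pasta (2 lb) €3.69: grocery items → 0% → €0.00
Extension cord €22.93: everything else → 3.25% → €0.745225
Hard cider (6-pack) €14.27: beer, wine and spirits, buyer-exempt → 0% → €0.00
Bottle of gin (750 mL) €18.94: beer, wine and spirits, buyer-exempt → 0% → €0.00
Subtotal = €124.28; unrounded tax = €1.462175 → €1.46; total due = €125.74

€125.74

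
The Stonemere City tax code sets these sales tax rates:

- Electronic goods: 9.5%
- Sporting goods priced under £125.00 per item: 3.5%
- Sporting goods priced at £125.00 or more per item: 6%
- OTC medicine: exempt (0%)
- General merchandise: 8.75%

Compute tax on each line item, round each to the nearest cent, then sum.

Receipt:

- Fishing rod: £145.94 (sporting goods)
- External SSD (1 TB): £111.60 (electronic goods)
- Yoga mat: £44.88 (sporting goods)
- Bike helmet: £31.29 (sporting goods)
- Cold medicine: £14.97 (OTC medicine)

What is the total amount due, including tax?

Fishing rod £145.94: sporting goods, £125.00 or more → 6% → £8.76
External SSD (1 TB) £111.60: electronic goods → 9.5% → £10.60
Yoga mat £44.88: sporting goods, under £125.00 → 3.5% → £1.57
Bike helmet £31.29: sporting goods, under £125.00 → 3.5% → £1.10
Cold medicine £14.97: OTC medicine → 0% → £0.00
Subtotal = £348.68; tax = £22.03; total due = £370.71

£370.71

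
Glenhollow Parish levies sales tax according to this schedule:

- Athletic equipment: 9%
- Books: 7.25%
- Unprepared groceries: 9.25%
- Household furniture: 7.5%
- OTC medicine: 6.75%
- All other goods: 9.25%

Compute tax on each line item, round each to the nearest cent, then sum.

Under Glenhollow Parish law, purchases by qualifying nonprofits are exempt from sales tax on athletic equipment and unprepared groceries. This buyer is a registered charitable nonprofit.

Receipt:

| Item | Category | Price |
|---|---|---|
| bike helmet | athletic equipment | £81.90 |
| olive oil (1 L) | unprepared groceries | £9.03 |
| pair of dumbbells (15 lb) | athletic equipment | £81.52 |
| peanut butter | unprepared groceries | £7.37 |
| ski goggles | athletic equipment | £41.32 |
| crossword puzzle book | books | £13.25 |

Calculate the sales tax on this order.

Bike helmet £81.90: athletic equipment, buyer-exempt → 0% → £0.00
Olive oil (1 L) £9.03: unprepared groceries, buyer-exempt → 0% → £0.00
Pair of dumbbells (15 lb) £81.52: athletic equipment, buyer-exempt → 0% → £0.00
Peanut butter £7.37: unprepared groceries, buyer-exempt → 0% → £0.00
Ski goggles £41.32: athletic equipment, buyer-exempt → 0% → £0.00
Crossword puzzle book £13.25: books → 7.25% → £0.96
Total tax = £0.96

£0.96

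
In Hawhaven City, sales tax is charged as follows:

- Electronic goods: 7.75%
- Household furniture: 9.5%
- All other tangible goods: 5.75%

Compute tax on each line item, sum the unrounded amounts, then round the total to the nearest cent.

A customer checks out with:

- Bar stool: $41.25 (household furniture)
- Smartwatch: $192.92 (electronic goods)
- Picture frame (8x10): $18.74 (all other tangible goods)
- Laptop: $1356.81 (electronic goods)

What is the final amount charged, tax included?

Bar stool $41.25: household furniture → 9.5% → $3.91875
Smartwatch $192.92: electronic goods → 7.75% → $14.9513
Picture frame (8x10) $18.74: all other tangible goods → 5.75% → $1.07755
Laptop $1356.81: electronic goods → 7.75% → $105.152775
Subtotal = $1609.72; unrounded tax = $125.100375 → $125.10; total due = $1734.82

$1734.82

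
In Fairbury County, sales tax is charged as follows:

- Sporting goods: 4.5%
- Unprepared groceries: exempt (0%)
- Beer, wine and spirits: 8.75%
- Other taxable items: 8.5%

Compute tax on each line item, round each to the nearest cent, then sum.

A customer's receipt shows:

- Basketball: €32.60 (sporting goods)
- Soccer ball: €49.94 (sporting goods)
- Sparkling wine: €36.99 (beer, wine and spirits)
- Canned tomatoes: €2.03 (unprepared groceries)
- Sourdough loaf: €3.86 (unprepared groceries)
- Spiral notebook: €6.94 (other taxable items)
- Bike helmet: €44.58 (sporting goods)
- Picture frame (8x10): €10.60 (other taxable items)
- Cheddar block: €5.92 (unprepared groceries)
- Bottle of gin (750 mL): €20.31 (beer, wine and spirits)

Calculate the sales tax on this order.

Basketball €32.60: sporting goods → 4.5% → €1.47
Soccer ball €49.94: sporting goods → 4.5% → €2.25
Sparkling wine €36.99: beer, wine and spirits → 8.75% → €3.24
Canned tomatoes €2.03: unprepared groceries → 0% → €0.00
Sourdough loaf €3.86: unprepared groceries → 0% → €0.00
Spiral notebook €6.94: other taxable items → 8.5% → €0.59
Bike helmet €44.58: sporting goods → 4.5% → €2.01
Picture frame (8x10) €10.60: other taxable items → 8.5% → €0.90
Cheddar block €5.92: unprepared groceries → 0% → €0.00
Bottle of gin (750 mL) €20.31: beer, wine and spirits → 8.75% → €1.78
Total tax = €1.47 + €2.25 + €3.24 + €0.59 + €2.01 + €0.90 + €1.78 = €12.24

€12.24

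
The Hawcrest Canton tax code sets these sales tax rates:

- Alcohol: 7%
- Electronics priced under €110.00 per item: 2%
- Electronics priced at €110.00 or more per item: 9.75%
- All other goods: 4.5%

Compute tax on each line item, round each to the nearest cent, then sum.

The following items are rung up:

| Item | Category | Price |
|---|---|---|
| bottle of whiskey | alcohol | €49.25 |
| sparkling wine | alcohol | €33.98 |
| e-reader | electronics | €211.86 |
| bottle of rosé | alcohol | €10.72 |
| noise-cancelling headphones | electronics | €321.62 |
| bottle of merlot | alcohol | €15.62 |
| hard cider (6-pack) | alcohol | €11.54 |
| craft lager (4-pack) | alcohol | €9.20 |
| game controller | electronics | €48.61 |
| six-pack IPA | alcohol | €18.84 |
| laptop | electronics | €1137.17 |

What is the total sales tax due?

Bottle of whiskey €49.25: alcohol → 7% → €3.45
Sparkling wine €33.98: alcohol → 7% → €2.38
E-reader €211.86: electronics, €110.00 or more → 9.75% → €20.66
Bottle of rosé €10.72: alcohol → 7% → €0.75
Noise-cancelling headphones €321.62: electronics, €110.00 or more → 9.75% → €31.36
Bottle of merlot €15.62: alcohol → 7% → €1.09
Hard cider (6-pack) €11.54: alcohol → 7% → €0.81
Craft lager (4-pack) €9.20: alcohol → 7% → €0.64
Game controller €48.61: electronics, under €110.00 → 2% → €0.97
Six-pack IPA €18.84: alcohol → 7% → €1.32
Laptop €1137.17: electronics, €110.00 or more → 9.75% → €110.87
Total tax = €3.45 + €2.38 + €20.66 + €0.75 + €31.36 + €1.09 + €0.81 + €0.64 + €0.97 + €1.32 + €110.87 = €174.30

€174.30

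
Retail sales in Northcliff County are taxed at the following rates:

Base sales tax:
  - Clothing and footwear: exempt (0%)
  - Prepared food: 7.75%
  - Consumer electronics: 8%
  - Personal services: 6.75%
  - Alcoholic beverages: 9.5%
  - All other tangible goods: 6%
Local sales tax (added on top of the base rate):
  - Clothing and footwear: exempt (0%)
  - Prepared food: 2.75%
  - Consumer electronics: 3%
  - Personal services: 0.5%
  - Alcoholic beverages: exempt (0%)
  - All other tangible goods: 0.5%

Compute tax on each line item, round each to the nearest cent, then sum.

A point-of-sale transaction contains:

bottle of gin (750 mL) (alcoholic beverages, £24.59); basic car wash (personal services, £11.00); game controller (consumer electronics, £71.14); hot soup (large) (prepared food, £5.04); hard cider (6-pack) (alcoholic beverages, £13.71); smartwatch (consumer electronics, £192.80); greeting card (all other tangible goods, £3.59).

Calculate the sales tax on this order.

Bottle of gin (750 mL) £24.59: alcoholic beverages → 9.5% + 0% local = 9.5% → £2.34
Basic car wash £11.00: personal services → 6.75% + 0.5% local = 7.25% → £0.80
Game controller £71.14: consumer electronics → 8% + 3% local = 11% → £7.83
Hot soup (large) £5.04: prepared food → 7.75% + 2.75% local = 10.5% → £0.53
Hard cider (6-pack) £13.71: alcoholic beverages → 9.5% + 0% local = 9.5% → £1.30
Smartwatch £192.80: consumer electronics → 8% + 3% local = 11% → £21.21
Greeting card £3.59: all other tangible goods → 6% + 0.5% local = 6.5% → £0.23
Total tax = £2.34 + £0.80 + £7.83 + £0.53 + £1.30 + £21.21 + £0.23 = £34.24

£34.24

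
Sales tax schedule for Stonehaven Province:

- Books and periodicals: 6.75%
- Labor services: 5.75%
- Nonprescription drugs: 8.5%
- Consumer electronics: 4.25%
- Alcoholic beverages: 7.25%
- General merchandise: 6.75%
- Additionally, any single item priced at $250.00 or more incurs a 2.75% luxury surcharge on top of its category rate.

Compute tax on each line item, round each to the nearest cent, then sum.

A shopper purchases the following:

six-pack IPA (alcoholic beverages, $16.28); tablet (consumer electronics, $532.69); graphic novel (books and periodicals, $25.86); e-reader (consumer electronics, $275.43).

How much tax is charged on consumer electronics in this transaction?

Tablet $532.69: consumer electronics → 4.25% + 2.75% surcharge = 7% → $37.29
E-reader $275.43: consumer electronics → 4.25% + 2.75% surcharge = 7% → $19.28
Tax on consumer electronics = $37.29 + $19.28 = $56.57

$56.57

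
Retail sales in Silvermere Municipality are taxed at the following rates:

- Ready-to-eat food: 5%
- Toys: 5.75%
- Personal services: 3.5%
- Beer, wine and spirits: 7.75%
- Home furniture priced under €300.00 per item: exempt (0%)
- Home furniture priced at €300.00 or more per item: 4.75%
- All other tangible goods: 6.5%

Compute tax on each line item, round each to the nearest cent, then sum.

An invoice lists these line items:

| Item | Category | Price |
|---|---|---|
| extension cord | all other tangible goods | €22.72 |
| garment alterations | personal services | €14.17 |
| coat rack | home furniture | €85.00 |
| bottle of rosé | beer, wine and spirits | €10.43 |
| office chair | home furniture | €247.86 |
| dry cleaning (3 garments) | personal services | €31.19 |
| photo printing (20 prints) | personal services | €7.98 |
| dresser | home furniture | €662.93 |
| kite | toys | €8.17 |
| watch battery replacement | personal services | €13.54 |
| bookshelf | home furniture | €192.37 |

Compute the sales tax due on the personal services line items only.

Garment alterations €14.17: personal services → 3.5% → €0.50
Dry cleaning (3 garments) €31.19: personal services → 3.5% → €1.09
Photo printing (20 prints) €7.98: personal services → 3.5% → €0.28
Watch battery replacement €13.54: personal services → 3.5% → €0.47
Tax on personal services = €0.50 + €1.09 + €0.28 + €0.47 = €2.34

€2.34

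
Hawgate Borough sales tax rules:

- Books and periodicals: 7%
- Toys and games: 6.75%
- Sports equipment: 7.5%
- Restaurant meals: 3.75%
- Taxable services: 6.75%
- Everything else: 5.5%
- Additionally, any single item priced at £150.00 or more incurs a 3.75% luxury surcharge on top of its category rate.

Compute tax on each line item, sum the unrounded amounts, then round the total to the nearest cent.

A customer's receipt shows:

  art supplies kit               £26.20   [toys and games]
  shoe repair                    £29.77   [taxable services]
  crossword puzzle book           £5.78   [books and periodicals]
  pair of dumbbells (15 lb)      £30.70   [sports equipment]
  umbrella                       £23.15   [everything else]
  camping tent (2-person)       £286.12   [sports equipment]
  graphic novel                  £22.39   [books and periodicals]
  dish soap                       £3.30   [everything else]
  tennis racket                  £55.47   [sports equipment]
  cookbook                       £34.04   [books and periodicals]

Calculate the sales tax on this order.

Art supplies kit £26.20: toys and games → 6.75% → £1.7685
Shoe repair £29.77: taxable services → 6.75% → £2.009475
Crossword puzzle book £5.78: books and periodicals → 7% → £0.4046
Pair of dumbbells (15 lb) £30.70: sports equipment → 7.5% → £2.3025
Umbrella £23.15: everything else → 5.5% → £1.27325
Camping tent (2-person) £286.12: sports equipment → 7.5% + 3.75% surcharge = 11.25% → £32.1885
Graphic novel £22.39: books and periodicals → 7% → £1.5673
Dish soap £3.30: everything else → 5.5% → £0.1815
Tennis racket £55.47: sports equipment → 7.5% → £4.16025
Cookbook £34.04: books and periodicals → 7% → £2.3828
Unrounded tax sum = £48.238675 → £48.24

£48.24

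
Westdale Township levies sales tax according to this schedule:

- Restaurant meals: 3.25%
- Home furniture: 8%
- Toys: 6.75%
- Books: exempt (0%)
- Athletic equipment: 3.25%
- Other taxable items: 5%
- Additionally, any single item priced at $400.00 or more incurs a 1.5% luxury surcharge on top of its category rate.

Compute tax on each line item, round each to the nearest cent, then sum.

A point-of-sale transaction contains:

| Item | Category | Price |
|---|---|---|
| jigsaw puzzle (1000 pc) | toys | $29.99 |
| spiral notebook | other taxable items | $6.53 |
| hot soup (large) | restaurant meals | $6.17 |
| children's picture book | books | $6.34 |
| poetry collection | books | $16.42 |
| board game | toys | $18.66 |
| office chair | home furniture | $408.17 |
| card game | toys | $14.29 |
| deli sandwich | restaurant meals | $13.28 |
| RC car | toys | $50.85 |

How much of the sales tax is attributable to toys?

Jigsaw puzzle (1000 pc) $29.99: toys → 6.75% → $2.02
Board game $18.66: toys → 6.75% → $1.26
Card game $14.29: toys → 6.75% → $0.96
RC car $50.85: toys → 6.75% → $3.43
Tax on toys = $2.02 + $1.26 + $0.96 + $3.43 = $7.67

$7.67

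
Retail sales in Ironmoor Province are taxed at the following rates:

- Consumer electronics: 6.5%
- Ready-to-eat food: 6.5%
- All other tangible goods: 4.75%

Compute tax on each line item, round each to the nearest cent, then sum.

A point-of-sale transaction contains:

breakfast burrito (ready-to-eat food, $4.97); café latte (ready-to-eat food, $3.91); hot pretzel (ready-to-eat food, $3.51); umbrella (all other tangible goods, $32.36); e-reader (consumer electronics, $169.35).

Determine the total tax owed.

Breakfast burrito $4.97: ready-to-eat food → 6.5% → $0.32
Café latte $3.91: ready-to-eat food → 6.5% → $0.25
Hot pretzel $3.51: ready-to-eat food → 6.5% → $0.23
Umbrella $32.36: all other tangible goods → 4.75% → $1.54
E-reader $169.35: consumer electronics → 6.5% → $11.01
Total tax = $0.32 + $0.25 + $0.23 + $1.54 + $11.01 = $13.35

$13.35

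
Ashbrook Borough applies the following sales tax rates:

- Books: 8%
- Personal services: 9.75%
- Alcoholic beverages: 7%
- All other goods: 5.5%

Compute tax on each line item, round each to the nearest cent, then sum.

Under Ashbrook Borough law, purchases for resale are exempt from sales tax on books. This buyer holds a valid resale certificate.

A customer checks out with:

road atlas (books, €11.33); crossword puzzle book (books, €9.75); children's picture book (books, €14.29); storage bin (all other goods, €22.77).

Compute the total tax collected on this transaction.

Road atlas €11.33: books, buyer-exempt → 0% → €0.00
Crossword puzzle book €9.75: books, buyer-exempt → 0% → €0.00
Children's picture book €14.29: books, buyer-exempt → 0% → €0.00
Storage bin €22.77: all other goods → 5.5% → €1.25
Total tax = €1.25

€1.25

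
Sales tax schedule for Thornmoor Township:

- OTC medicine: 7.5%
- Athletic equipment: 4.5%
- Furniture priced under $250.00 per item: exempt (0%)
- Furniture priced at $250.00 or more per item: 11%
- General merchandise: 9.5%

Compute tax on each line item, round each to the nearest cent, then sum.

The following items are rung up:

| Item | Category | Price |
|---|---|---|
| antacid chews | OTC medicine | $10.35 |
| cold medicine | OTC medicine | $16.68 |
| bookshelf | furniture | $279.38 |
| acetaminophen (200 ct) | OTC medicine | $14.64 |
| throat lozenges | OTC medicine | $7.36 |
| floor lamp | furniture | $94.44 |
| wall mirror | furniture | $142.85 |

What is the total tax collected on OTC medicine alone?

Antacid chews $10.35: OTC medicine → 7.5% → $0.78
Cold medicine $16.68: OTC medicine → 7.5% → $1.25
Acetaminophen (200 ct) $14.64: OTC medicine → 7.5% → $1.10
Throat lozenges $7.36: OTC medicine → 7.5% → $0.55
Tax on OTC medicine = $0.78 + $1.25 + $1.10 + $0.55 = $3.68

$3.68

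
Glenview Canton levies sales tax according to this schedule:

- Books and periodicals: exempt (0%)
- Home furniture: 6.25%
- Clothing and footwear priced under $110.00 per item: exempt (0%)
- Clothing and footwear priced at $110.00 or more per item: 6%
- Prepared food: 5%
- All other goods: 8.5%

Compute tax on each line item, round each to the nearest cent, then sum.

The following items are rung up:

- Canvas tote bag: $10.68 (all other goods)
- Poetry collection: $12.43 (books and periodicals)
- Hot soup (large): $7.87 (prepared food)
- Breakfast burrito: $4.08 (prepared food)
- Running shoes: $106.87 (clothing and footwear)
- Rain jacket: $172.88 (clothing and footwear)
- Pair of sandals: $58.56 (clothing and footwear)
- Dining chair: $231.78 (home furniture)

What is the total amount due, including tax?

Canvas tote bag $10.68: all other goods → 8.5% → $0.91
Poetry collection $12.43: books and periodicals → 0% → $0.00
Hot soup (large) $7.87: prepared food → 5% → $0.39
Breakfast burrito $4.08: prepared food → 5% → $0.20
Running shoes $106.87: clothing and footwear, under $110.00 → 0% → $0.00
Rain jacket $172.88: clothing and footwear, $110.00 or more → 6% → $10.37
Pair of sandals $58.56: clothing and footwear, under $110.00 → 0% → $0.00
Dining chair $231.78: home furniture → 6.25% → $14.49
Subtotal = $605.15; tax = $26.36; total due = $631.51

$631.51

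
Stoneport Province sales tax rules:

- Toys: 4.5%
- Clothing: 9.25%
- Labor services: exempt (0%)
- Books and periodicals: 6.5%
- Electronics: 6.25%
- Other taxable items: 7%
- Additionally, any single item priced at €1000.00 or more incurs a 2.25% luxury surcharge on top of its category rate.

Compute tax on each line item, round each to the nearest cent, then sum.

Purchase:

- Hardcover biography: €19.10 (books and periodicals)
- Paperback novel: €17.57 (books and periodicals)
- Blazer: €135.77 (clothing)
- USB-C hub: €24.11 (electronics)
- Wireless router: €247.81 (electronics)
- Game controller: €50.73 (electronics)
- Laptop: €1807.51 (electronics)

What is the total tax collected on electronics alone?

USB-C hub €24.11: electronics → 6.25% → €1.51
Wireless router €247.81: electronics → 6.25% → €15.49
Game controller €50.73: electronics → 6.25% → €3.17
Laptop €1807.51: electronics → 6.25% + 2.25% surcharge = 8.5% → €153.64
Tax on electronics = €1.51 + €15.49 + €3.17 + €153.64 = €173.81

€173.81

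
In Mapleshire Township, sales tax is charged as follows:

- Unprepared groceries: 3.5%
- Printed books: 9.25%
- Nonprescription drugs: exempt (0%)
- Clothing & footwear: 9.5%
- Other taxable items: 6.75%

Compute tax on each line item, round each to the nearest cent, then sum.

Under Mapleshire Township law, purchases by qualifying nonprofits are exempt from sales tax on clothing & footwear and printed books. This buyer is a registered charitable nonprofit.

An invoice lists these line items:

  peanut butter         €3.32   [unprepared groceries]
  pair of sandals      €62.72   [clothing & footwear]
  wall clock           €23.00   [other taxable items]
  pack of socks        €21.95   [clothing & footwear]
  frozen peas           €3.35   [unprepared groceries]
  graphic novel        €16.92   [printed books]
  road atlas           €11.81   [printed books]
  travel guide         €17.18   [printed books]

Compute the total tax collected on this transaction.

€1.79

Peanut butter €3.32: unprepared groceries → 3.5% → €0.12
Pair of sandals €62.72: clothing & footwear, buyer-exempt → 0% → €0.00
Wall clock €23.00: other taxable items → 6.75% → €1.55
Pack of socks €21.95: clothing & footwear, buyer-exempt → 0% → €0.00
Frozen peas €3.35: unprepared groceries → 3.5% → €0.12
Graphic novel €16.92: printed books, buyer-exempt → 0% → €0.00
Road atlas €11.81: printed books, buyer-exempt → 0% → €0.00
Travel guide €17.18: printed books, buyer-exempt → 0% → €0.00
Total tax = €0.12 + €1.55 + €0.12 = €1.79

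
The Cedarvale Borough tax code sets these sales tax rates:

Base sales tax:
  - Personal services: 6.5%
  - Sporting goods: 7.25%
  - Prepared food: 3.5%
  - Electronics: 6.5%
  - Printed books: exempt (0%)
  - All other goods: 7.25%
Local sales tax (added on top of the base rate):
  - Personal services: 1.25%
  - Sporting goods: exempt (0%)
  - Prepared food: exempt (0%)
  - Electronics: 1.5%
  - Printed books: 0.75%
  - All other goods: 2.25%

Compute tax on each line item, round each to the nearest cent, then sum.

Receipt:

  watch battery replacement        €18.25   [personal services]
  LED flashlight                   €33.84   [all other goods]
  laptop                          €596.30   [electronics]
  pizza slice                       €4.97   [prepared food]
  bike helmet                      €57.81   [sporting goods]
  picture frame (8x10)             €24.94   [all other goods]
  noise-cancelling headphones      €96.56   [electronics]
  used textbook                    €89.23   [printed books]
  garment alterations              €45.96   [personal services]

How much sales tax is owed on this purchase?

€71.00

Watch battery replacement €18.25: personal services → 6.5% + 1.25% local = 7.75% → €1.41
LED flashlight €33.84: all other goods → 7.25% + 2.25% local = 9.5% → €3.21
Laptop €596.30: electronics → 6.5% + 1.5% local = 8% → €47.70
Pizza slice €4.97: prepared food → 3.5% + 0% local = 3.5% → €0.17
Bike helmet €57.81: sporting goods → 7.25% + 0% local = 7.25% → €4.19
Picture frame (8x10) €24.94: all other goods → 7.25% + 2.25% local = 9.5% → €2.37
Noise-cancelling headphones €96.56: electronics → 6.5% + 1.5% local = 8% → €7.72
Used textbook €89.23: printed books → 0% + 0.75% local = 0.75% → €0.67
Garment alterations €45.96: personal services → 6.5% + 1.25% local = 7.75% → €3.56
Total tax = €1.41 + €3.21 + €47.70 + €0.17 + €4.19 + €2.37 + €7.72 + €0.67 + €3.56 = €71.00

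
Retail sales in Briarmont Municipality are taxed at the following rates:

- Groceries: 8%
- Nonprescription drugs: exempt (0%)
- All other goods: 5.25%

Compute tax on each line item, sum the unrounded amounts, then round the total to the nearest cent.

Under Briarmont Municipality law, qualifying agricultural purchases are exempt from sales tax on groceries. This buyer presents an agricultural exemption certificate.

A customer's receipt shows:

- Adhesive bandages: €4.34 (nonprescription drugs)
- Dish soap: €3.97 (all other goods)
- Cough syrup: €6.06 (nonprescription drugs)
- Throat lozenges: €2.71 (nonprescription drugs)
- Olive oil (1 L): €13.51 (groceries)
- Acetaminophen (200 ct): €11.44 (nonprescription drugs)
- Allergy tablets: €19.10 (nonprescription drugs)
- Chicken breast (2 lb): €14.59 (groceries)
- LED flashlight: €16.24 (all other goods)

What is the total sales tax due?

Adhesive bandages €4.34: nonprescription drugs → 0% → €0.00
Dish soap €3.97: all other goods → 5.25% → €0.208425
Cough syrup €6.06: nonprescription drugs → 0% → €0.00
Throat lozenges €2.71: nonprescription drugs → 0% → €0.00
Olive oil (1 L) €13.51: groceries, buyer-exempt → 0% → €0.00
Acetaminophen (200 ct) €11.44: nonprescription drugs → 0% → €0.00
Allergy tablets €19.10: nonprescription drugs → 0% → €0.00
Chicken breast (2 lb) €14.59: groceries, buyer-exempt → 0% → €0.00
LED flashlight €16.24: all other goods → 5.25% → €0.8526
Unrounded tax sum = €1.061025 → €1.06

€1.06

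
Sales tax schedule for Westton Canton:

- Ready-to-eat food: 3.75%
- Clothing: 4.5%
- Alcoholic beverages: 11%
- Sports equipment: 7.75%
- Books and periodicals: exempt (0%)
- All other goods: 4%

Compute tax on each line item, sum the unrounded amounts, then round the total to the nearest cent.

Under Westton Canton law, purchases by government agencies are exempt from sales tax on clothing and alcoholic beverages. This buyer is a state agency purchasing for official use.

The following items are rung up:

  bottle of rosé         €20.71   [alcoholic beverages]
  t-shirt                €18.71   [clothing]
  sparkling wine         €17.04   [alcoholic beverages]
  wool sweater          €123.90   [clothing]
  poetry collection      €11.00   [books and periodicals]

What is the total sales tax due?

Bottle of rosé €20.71: alcoholic beverages, buyer-exempt → 0% → €0.00
T-shirt €18.71: clothing, buyer-exempt → 0% → €0.00
Sparkling wine €17.04: alcoholic beverages, buyer-exempt → 0% → €0.00
Wool sweater €123.90: clothing, buyer-exempt → 0% → €0.00
Poetry collection €11.00: books and periodicals → 0% → €0.00
Unrounded tax sum = €0.00 → €0.00

€0.00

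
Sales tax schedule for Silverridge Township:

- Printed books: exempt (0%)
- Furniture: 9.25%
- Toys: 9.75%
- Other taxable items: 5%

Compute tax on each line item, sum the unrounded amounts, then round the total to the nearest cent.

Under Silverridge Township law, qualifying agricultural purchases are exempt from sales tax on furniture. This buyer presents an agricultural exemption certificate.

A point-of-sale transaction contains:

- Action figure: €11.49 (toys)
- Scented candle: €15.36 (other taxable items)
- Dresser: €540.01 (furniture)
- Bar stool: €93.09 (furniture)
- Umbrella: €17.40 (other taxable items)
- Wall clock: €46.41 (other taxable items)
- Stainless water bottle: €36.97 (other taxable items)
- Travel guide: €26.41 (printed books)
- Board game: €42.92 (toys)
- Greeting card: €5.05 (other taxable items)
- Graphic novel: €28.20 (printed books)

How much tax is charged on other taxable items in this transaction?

€6.06

Scented candle €15.36: other taxable items → 5% → €0.768
Umbrella €17.40: other taxable items → 5% → €0.87
Wall clock €46.41: other taxable items → 5% → €2.3205
Stainless water bottle €36.97: other taxable items → 5% → €1.8485
Greeting card €5.05: other taxable items → 5% → €0.2525
Tax on other taxable items: unrounded sum = €6.0595 → €6.06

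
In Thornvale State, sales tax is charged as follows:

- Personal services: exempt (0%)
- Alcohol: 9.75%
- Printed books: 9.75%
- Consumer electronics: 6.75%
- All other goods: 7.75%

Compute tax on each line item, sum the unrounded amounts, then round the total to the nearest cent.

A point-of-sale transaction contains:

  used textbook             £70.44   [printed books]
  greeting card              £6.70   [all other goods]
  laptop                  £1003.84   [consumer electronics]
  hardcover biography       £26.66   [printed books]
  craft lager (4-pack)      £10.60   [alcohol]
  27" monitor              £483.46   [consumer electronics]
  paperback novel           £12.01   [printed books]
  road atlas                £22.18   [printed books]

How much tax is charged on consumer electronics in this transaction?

Laptop £1003.84: consumer electronics → 6.75% → £67.7592
27" monitor £483.46: consumer electronics → 6.75% → £32.63355
Tax on consumer electronics: unrounded sum = £100.39275 → £100.39

£100.39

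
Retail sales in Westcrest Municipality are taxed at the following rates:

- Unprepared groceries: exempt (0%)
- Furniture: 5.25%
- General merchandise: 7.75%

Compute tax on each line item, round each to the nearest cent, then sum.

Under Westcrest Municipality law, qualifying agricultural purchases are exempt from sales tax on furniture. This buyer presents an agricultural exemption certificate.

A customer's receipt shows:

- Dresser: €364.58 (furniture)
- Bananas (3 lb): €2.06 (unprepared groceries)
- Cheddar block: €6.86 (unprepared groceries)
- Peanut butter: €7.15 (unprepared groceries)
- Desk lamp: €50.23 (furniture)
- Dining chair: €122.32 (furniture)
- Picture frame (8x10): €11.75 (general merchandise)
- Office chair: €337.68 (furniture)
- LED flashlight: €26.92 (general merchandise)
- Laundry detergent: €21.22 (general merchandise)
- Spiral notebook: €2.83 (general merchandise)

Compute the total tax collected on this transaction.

Dresser €364.58: furniture, buyer-exempt → 0% → €0.00
Bananas (3 lb) €2.06: unprepared groceries → 0% → €0.00
Cheddar block €6.86: unprepared groceries → 0% → €0.00
Peanut butter €7.15: unprepared groceries → 0% → €0.00
Desk lamp €50.23: furniture, buyer-exempt → 0% → €0.00
Dining chair €122.32: furniture, buyer-exempt → 0% → €0.00
Picture frame (8x10) €11.75: general merchandise → 7.75% → €0.91
Office chair €337.68: furniture, buyer-exempt → 0% → €0.00
LED flashlight €26.92: general merchandise → 7.75% → €2.09
Laundry detergent €21.22: general merchandise → 7.75% → €1.64
Spiral notebook €2.83: general merchandise → 7.75% → €0.22
Total tax = €0.91 + €2.09 + €1.64 + €0.22 = €4.86

€4.86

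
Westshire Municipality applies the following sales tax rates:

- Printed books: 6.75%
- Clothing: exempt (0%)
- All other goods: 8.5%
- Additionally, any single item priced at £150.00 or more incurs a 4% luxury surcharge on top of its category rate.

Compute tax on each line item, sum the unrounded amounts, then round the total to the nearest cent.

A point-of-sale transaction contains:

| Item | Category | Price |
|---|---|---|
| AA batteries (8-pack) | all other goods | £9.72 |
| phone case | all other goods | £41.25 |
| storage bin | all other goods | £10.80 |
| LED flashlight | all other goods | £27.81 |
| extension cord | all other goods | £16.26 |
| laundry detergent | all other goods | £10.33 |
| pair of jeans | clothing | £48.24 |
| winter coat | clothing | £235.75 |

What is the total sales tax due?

AA batteries (8-pack) £9.72: all other goods → 8.5% → £0.8262
Phone case £41.25: all other goods → 8.5% → £3.50625
Storage bin £10.80: all other goods → 8.5% → £0.918
LED flashlight £27.81: all other goods → 8.5% → £2.36385
Extension cord £16.26: all other goods → 8.5% → £1.3821
Laundry detergent £10.33: all other goods → 8.5% → £0.87805
Pair of jeans £48.24: clothing → 0% → £0.00
Winter coat £235.75: clothing → 0% + 4% surcharge = 4% → £9.43
Unrounded tax sum = £19.30445 → £19.30

£19.30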